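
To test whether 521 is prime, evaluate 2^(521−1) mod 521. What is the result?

2^1 ≡ 2 (mod 521)
2^2 ≡ 2^2 = 4 ≡ 4 (mod 521)
2^4 ≡ 4^2 = 16 ≡ 16 (mod 521)
2^8 ≡ 16^2 = 256 ≡ 256 (mod 521)
2^16 ≡ 256^2 = 65536 ≡ 411 (mod 521)
2^32 ≡ 411^2 = 168921 ≡ 117 (mod 521)
2^64 ≡ 117^2 = 13689 ≡ 143 (mod 521)
2^128 ≡ 143^2 = 20449 ≡ 130 (mod 521)
2^256 ≡ 130^2 = 16900 ≡ 228 (mod 521)
2^512 ≡ 228^2 = 51984 ≡ 405 (mod 521)
520 = 512 + 8 in binary powers of 2.
So 2^520 ≡ 405 · 256 ≡ 1 (mod 521).
Since the result is 1, base 2 gives no evidence that 521 is composite.

1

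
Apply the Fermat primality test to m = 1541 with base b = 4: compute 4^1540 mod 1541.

967

4^1 ≡ 4 (mod 1541)
4^2 ≡ 4^2 = 16 ≡ 16 (mod 1541)
4^4 ≡ 16^2 = 256 ≡ 256 (mod 1541)
4^8 ≡ 256^2 = 65536 ≡ 814 (mod 1541)
4^16 ≡ 814^2 = 662596 ≡ 1507 (mod 1541)
4^32 ≡ 1507^2 = 2271049 ≡ 1156 (mod 1541)
4^64 ≡ 1156^2 = 1336336 ≡ 289 (mod 1541)
4^128 ≡ 289^2 = 83521 ≡ 307 (mod 1541)
4^256 ≡ 307^2 = 94249 ≡ 248 (mod 1541)
4^512 ≡ 248^2 = 61504 ≡ 1405 (mod 1541)
4^1024 ≡ 1405^2 = 1974025 ≡ 4 (mod 1541)
1540 = 1024 + 512 + 4 in binary powers of 2.
So 4^1540 ≡ 4 · 1405 · 256 ≡ 967 (mod 1541).
Since 967 ≠ 1, base 4 is a Fermat witness: 1541 is composite.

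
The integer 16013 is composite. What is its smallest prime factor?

67

16013 is odd.
Digit sum 11, not divisible by 3.
Ends in 3: not divisible by 5.
7: 16013 = 7·2287 + 4
11: 16013 = 11·1455 + 8
13: 16013 = 13·1231 + 10
17: 16013 = 17·941 + 16
19: 16013 = 19·842 + 15
23: 16013 = 23·696 + 5
29: 16013 = 29·552 + 5
31: 16013 = 31·516 + 17
37: 16013 = 37·432 + 29
41: 16013 = 41·390 + 23
43: 16013 = 43·372 + 17
47: 16013 = 47·340 + 33
53: 16013 = 53·302 + 7
59: 16013 = 59·271 + 24
61: 16013 = 61·262 + 31
67: 16013 = 67·239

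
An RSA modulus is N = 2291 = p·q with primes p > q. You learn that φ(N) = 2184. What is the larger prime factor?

79

φ(n) = (p−1)(q−1) = n − (p+q) + 1, so p + q = 2291 − 2184 + 1 = 108.
p and q are the roots of t² − 108t + 2291 = 0.
Discriminant: 108² − 4·2291 = 11664 − 9164 = 2500; √2500 = 50.
q = (108 − 50)/2 = 29, p = (108 + 50)/2 = 79.
Check: 29 · 79 = 2291.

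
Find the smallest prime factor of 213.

213 is odd.
Digit sum 6, divisible by 3.

3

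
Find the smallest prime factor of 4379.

4379 is odd.
Digit sum 23, not divisible by 3.
Ends in 9: not divisible by 5.
7: 4379 = 7·625 + 4
11: 4379 = 11·398 + 1
13: 4379 = 13·336 + 11
17: 4379 = 17·257 + 10
19: 4379 = 19·230 + 9
23: 4379 = 23·190 + 9
29: 4379 = 29·151

29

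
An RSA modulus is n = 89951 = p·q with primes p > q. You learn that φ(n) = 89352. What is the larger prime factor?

φ(n) = (p−1)(q−1) = n − (p+q) + 1, so p + q = 89951 − 89352 + 1 = 600.
p and q are the roots of t² − 600t + 89951 = 0.
Discriminant: 600² − 4·89951 = 360000 − 359804 = 196; √196 = 14.
q = (600 − 14)/2 = 293, p = (600 + 14)/2 = 307.
Check: 293 · 307 = 89951.

307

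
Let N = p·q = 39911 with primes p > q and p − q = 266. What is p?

Since p = q + 266, we have 39911 = q(q + 266), so q² + 266q − 39911 = 0.
Discriminant: 266² + 4·39911 = 70756 + 159644 = 230400; √230400 = 480.
q = (−266 + 480)/2 = 107, and p = q + 266 = 373.
Check: 107 · 373 = 39911.

373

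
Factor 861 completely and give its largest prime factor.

861 = 3 · 287
287 = 7 · 41
41 is prime.
So 861 = 3 · 7 · 41; the largest prime factor is 41.

41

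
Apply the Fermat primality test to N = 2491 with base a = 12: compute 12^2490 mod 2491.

873

12^1 ≡ 12 (mod 2491)
12^2 ≡ 12^2 = 144 ≡ 144 (mod 2491)
12^4 ≡ 144^2 = 20736 ≡ 808 (mod 2491)
12^8 ≡ 808^2 = 652864 ≡ 222 (mod 2491)
12^16 ≡ 222^2 = 49284 ≡ 1955 (mod 2491)
12^32 ≡ 1955^2 = 3822025 ≡ 831 (mod 2491)
12^64 ≡ 831^2 = 690561 ≡ 554 (mod 2491)
12^128 ≡ 554^2 = 306916 ≡ 523 (mod 2491)
12^256 ≡ 523^2 = 273529 ≡ 2010 (mod 2491)
12^512 ≡ 2010^2 = 4040100 ≡ 2189 (mod 2491)
12^1024 ≡ 2189^2 = 4791721 ≡ 1528 (mod 2491)
12^2048 ≡ 1528^2 = 2334784 ≡ 717 (mod 2491)
2490 = 2048 + 256 + 128 + 32 + 16 + 8 + 2 in binary powers of 2.
So 12^2490 ≡ 717 · 2010 · 523 · 831 · 1955 · 222 · 144 ≡ 873 (mod 2491).
Since 873 ≠ 1, base 12 is a Fermat witness: 2491 is composite.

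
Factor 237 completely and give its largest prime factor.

79

237 = 3 · 79
79 is prime.
So 237 = 3 · 79; the largest prime factor is 79.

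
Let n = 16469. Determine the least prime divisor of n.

16469 is odd.
Digit sum 26, not divisible by 3.
Ends in 9: not divisible by 5.
7: 16469 = 7·2352 + 5
11: 16469 = 11·1497 + 2
13: 16469 = 13·1266 + 11
17: 16469 = 17·968 + 13
19: 16469 = 19·866 + 15
23: 16469 = 23·716 + 1
29: 16469 = 29·567 + 26
31: 16469 = 31·531 + 8
37: 16469 = 37·445 + 4
41: 16469 = 41·401 + 28
43: 16469 = 43·383

43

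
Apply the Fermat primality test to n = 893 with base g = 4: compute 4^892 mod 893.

61

4^1 ≡ 4 (mod 893)
4^2 ≡ 4^2 = 16 ≡ 16 (mod 893)
4^4 ≡ 16^2 = 256 ≡ 256 (mod 893)
4^8 ≡ 256^2 = 65536 ≡ 347 (mod 893)
4^16 ≡ 347^2 = 120409 ≡ 747 (mod 893)
4^32 ≡ 747^2 = 558009 ≡ 777 (mod 893)
4^64 ≡ 777^2 = 603729 ≡ 61 (mod 893)
4^128 ≡ 61^2 = 3721 ≡ 149 (mod 893)
4^256 ≡ 149^2 = 22201 ≡ 769 (mod 893)
4^512 ≡ 769^2 = 591361 ≡ 195 (mod 893)
892 = 512 + 256 + 64 + 32 + 16 + 8 + 4 in binary powers of 2.
So 4^892 ≡ 195 · 769 · 61 · 777 · 747 · 347 · 256 ≡ 61 (mod 893).
Since 61 ≠ 1, base 4 is a Fermat witness: 893 is composite.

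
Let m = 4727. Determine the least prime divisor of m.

4727 is odd.
Digit sum 20, not divisible by 3.
Ends in 7: not divisible by 5.
7: 4727 = 7·675 + 2
11: 4727 = 11·429 + 8
13: 4727 = 13·363 + 8
17: 4727 = 17·278 + 1
19: 4727 = 19·248 + 15
23: 4727 = 23·205 + 12
29: 4727 = 29·163

29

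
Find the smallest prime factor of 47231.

73

47231 is odd.
Digit sum 17, not divisible by 3.
Ends in 1: not divisible by 5.
7: 47231 = 7·6747 + 2
11: 47231 = 11·4293 + 8
13: 47231 = 13·3633 + 2
17: 47231 = 17·2778 + 5
19: 47231 = 19·2485 + 16
23: 47231 = 23·2053 + 12
29: 47231 = 29·1628 + 19
31: 47231 = 31·1523 + 18
37: 47231 = 37·1276 + 19
41: 47231 = 41·1151 + 40
43: 47231 = 43·1098 + 17
47: 47231 = 47·1004 + 43
53: 47231 = 53·891 + 8
59: 47231 = 59·800 + 31
61: 47231 = 61·774 + 17
67: 47231 = 67·704 + 63
71: 47231 = 71·665 + 16
73: 47231 = 73·647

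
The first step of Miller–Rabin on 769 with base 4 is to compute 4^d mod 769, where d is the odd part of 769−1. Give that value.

769 − 1 = 768 = 2^8 · 3, so d = 3.
4^1 ≡ 4 (mod 769)
4^2 ≡ 4^2 = 16 ≡ 16 (mod 769)
3 = 2 + 1 in binary powers of 2.
So 4^3 ≡ 16 · 4 ≡ 64 (mod 769).
Squaring chain: 64 → 251 → 712 → 173 → 707 → 768 → 1 → 1; reaches −1, so base 4 does not prove 769 composite.

64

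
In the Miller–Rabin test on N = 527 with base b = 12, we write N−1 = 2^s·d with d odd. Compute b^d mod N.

527 − 1 = 526 = 2^1 · 263, so d = 263.
12^1 ≡ 12 (mod 527)
12^2 ≡ 12^2 = 144 ≡ 144 (mod 527)
12^4 ≡ 144^2 = 20736 ≡ 183 (mod 527)
12^8 ≡ 183^2 = 33489 ≡ 288 (mod 527)
12^16 ≡ 288^2 = 82944 ≡ 205 (mod 527)
12^32 ≡ 205^2 = 42025 ≡ 392 (mod 527)
12^64 ≡ 392^2 = 153664 ≡ 307 (mod 527)
12^128 ≡ 307^2 = 94249 ≡ 443 (mod 527)
12^256 ≡ 443^2 = 196249 ≡ 205 (mod 527)
263 = 256 + 4 + 2 + 1 in binary powers of 2.
So 12^263 ≡ 205 · 183 · 144 · 12 ≡ 177 (mod 527).
Squaring chain: 177; never reaches −1, so base 12 is a Miller–Rabin witness that 527 is composite.

177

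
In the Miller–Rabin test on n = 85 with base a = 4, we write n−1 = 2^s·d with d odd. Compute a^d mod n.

4

85 − 1 = 84 = 2^2 · 21, so d = 21.
4^1 ≡ 4 (mod 85)
4^2 ≡ 4^2 = 16 ≡ 16 (mod 85)
4^4 ≡ 16^2 = 256 ≡ 1 (mod 85)
4^8 ≡ 1^2 = 1 ≡ 1 (mod 85)
4^16 ≡ 1^2 = 1 ≡ 1 (mod 85)
21 = 16 + 4 + 1 in binary powers of 2.
So 4^21 ≡ 1 · 1 · 4 ≡ 4 (mod 85).
Squaring chain: 4 → 16; never reaches −1, so base 4 is a Miller–Rabin witness that 85 is composite.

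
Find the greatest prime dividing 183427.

97

183427 = 31 · 5917
5917 = 61 · 97
97 is prime.
So 183427 = 31 · 61 · 97; the largest prime factor is 97.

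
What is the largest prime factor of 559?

559 = 13 · 43
43 is prime.
So 559 = 13 · 43; the largest prime factor is 43.

43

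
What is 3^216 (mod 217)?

78

3^1 ≡ 3 (mod 217)
3^2 ≡ 3^2 = 9 ≡ 9 (mod 217)
3^4 ≡ 9^2 = 81 ≡ 81 (mod 217)
3^8 ≡ 81^2 = 6561 ≡ 51 (mod 217)
3^16 ≡ 51^2 = 2601 ≡ 214 (mod 217)
3^32 ≡ 214^2 = 45796 ≡ 9 (mod 217)
3^64 ≡ 9^2 = 81 ≡ 81 (mod 217)
3^128 ≡ 81^2 = 6561 ≡ 51 (mod 217)
216 = 128 + 64 + 16 + 8 in binary powers of 2.
So 3^216 ≡ 51 · 81 · 214 · 51 ≡ 78 (mod 217).
Since 78 ≠ 1, base 3 is a Fermat witness: 217 is composite.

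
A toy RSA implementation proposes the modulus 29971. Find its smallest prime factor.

17

29971 is odd.
Digit sum 28, not divisible by 3.
Ends in 1: not divisible by 5.
7: 29971 = 7·4281 + 4
11: 29971 = 11·2724 + 7
13: 29971 = 13·2305 + 6
17: 29971 = 17·1763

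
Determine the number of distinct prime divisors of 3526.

3

3526 = 2 · 1763
1763 = 41 · 43
3526 = 2 · 41 · 43, which has 3 distinct prime factors.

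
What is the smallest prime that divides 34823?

97

34823 is odd.
Digit sum 20, not divisible by 3.
Ends in 3: not divisible by 5.
7: 34823 = 7·4974 + 5
11: 34823 = 11·3165 + 8
13: 34823 = 13·2678 + 9
17: 34823 = 17·2048 + 7
19: 34823 = 19·1832 + 15
23: 34823 = 23·1514 + 1
29: 34823 = 29·1200 + 23
31: 34823 = 31·1123 + 10
37: 34823 = 37·941 + 6
41: 34823 = 41·849 + 14
43: 34823 = 43·809 + 36
47: 34823 = 47·740 + 43
53: 34823 = 53·657 + 2
59: 34823 = 59·590 + 13
61: 34823 = 61·570 + 53
67: 34823 = 67·519 + 50
71: 34823 = 71·490 + 33
73: 34823 = 73·477 + 2
79: 34823 = 79·440 + 63
83: 34823 = 83·419 + 46
89: 34823 = 89·391 + 24
97: 34823 = 97·359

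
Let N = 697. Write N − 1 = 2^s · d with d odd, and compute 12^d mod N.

432

697 − 1 = 696 = 2^3 · 87, so d = 87.
12^1 ≡ 12 (mod 697)
12^2 ≡ 12^2 = 144 ≡ 144 (mod 697)
12^4 ≡ 144^2 = 20736 ≡ 523 (mod 697)
12^8 ≡ 523^2 = 273529 ≡ 305 (mod 697)
12^16 ≡ 305^2 = 93025 ≡ 324 (mod 697)
12^32 ≡ 324^2 = 104976 ≡ 426 (mod 697)
12^64 ≡ 426^2 = 181476 ≡ 256 (mod 697)
87 = 64 + 16 + 4 + 2 + 1 in binary powers of 2.
So 12^87 ≡ 256 · 324 · 523 · 144 · 12 ≡ 432 (mod 697).
Squaring chain: 432 → 525 → 310; never reaches −1, so base 12 is a Miller–Rabin witness that 697 is composite.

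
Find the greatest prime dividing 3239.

79

3239 = 41 · 79
79 is prime.
So 3239 = 41 · 79; the largest prime factor is 79.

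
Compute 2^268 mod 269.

2^1 ≡ 2 (mod 269)
2^2 ≡ 2^2 = 4 ≡ 4 (mod 269)
2^4 ≡ 4^2 = 16 ≡ 16 (mod 269)
2^8 ≡ 16^2 = 256 ≡ 256 (mod 269)
2^16 ≡ 256^2 = 65536 ≡ 169 (mod 269)
2^32 ≡ 169^2 = 28561 ≡ 47 (mod 269)
2^64 ≡ 47^2 = 2209 ≡ 57 (mod 269)
2^128 ≡ 57^2 = 3249 ≡ 21 (mod 269)
2^256 ≡ 21^2 = 441 ≡ 172 (mod 269)
268 = 256 + 8 + 4 in binary powers of 2.
So 2^268 ≡ 172 · 256 · 16 ≡ 1 (mod 269).
Since the result is 1, base 2 gives no evidence that 269 is composite.

1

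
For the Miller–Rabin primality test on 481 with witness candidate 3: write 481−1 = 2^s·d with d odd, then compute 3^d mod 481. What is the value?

481 − 1 = 480 = 2^5 · 15, so d = 15.
3^1 ≡ 3 (mod 481)
3^2 ≡ 3^2 = 9 ≡ 9 (mod 481)
3^4 ≡ 9^2 = 81 ≡ 81 (mod 481)
3^8 ≡ 81^2 = 6561 ≡ 308 (mod 481)
15 = 8 + 4 + 2 + 1 in binary powers of 2.
So 3^15 ≡ 308 · 81 · 9 · 3 ≡ 196 (mod 481).
Squaring chain: 196 → 417 → 248 → 417 → 248; never reaches −1, so base 3 is a Miller–Rabin witness that 481 is composite.

196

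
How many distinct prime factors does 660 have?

660 = 2^2 · 165
165 = 3 · 55
55 = 5 · 11
660 = 2^2 · 3 · 5 · 11, which has 4 distinct prime factors.

4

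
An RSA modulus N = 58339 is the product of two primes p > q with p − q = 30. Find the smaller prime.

227

Since p = q + 30, we have 58339 = q(q + 30), so q² + 30q − 58339 = 0.
Discriminant: 30² + 4·58339 = 900 + 233356 = 234256; √234256 = 484.
q = (−30 + 484)/2 = 227, and p = q + 30 = 257.
Check: 227 · 257 = 58339.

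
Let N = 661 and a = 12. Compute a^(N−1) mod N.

1

12^1 ≡ 12 (mod 661)
12^2 ≡ 12^2 = 144 ≡ 144 (mod 661)
12^4 ≡ 144^2 = 20736 ≡ 245 (mod 661)
12^8 ≡ 245^2 = 60025 ≡ 535 (mod 661)
12^16 ≡ 535^2 = 286225 ≡ 12 (mod 661)
12^32 ≡ 12^2 = 144 ≡ 144 (mod 661)
12^64 ≡ 144^2 = 20736 ≡ 245 (mod 661)
12^128 ≡ 245^2 = 60025 ≡ 535 (mod 661)
12^256 ≡ 535^2 = 286225 ≡ 12 (mod 661)
12^512 ≡ 12^2 = 144 ≡ 144 (mod 661)
660 = 512 + 128 + 16 + 4 in binary powers of 2.
So 12^660 ≡ 144 · 535 · 12 · 245 ≡ 1 (mod 661).
Since the result is 1, base 12 gives no evidence that 661 is composite.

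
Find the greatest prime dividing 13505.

13505 = 5 · 2701
2701 = 37 · 73
73 is prime.
So 13505 = 5 · 37 · 73; the largest prime factor is 73.

73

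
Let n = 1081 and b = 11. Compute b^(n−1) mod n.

11^1 ≡ 11 (mod 1081)
11^2 ≡ 11^2 = 121 ≡ 121 (mod 1081)
11^4 ≡ 121^2 = 14641 ≡ 588 (mod 1081)
11^8 ≡ 588^2 = 345744 ≡ 905 (mod 1081)
11^16 ≡ 905^2 = 819025 ≡ 708 (mod 1081)
11^32 ≡ 708^2 = 501264 ≡ 761 (mod 1081)
11^64 ≡ 761^2 = 579121 ≡ 786 (mod 1081)
11^128 ≡ 786^2 = 617796 ≡ 545 (mod 1081)
11^256 ≡ 545^2 = 297025 ≡ 831 (mod 1081)
11^512 ≡ 831^2 = 690561 ≡ 883 (mod 1081)
11^1024 ≡ 883^2 = 779689 ≡ 288 (mod 1081)
1080 = 1024 + 32 + 16 + 8 in binary powers of 2.
So 11^1080 ≡ 288 · 761 · 708 · 905 ≡ 581 (mod 1081).
Since 581 ≠ 1, base 11 is a Fermat witness: 1081 is composite.

581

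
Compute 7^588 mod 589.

343

7^1 ≡ 7 (mod 589)
7^2 ≡ 7^2 = 49 ≡ 49 (mod 589)
7^4 ≡ 49^2 = 2401 ≡ 45 (mod 589)
7^8 ≡ 45^2 = 2025 ≡ 258 (mod 589)
7^16 ≡ 258^2 = 66564 ≡ 7 (mod 589)
7^32 ≡ 7^2 = 49 ≡ 49 (mod 589)
7^64 ≡ 49^2 = 2401 ≡ 45 (mod 589)
7^128 ≡ 45^2 = 2025 ≡ 258 (mod 589)
7^256 ≡ 258^2 = 66564 ≡ 7 (mod 589)
7^512 ≡ 7^2 = 49 ≡ 49 (mod 589)
588 = 512 + 64 + 8 + 4 in binary powers of 2.
So 7^588 ≡ 49 · 45 · 258 · 45 ≡ 343 (mod 589).
Since 343 ≠ 1, base 7 is a Fermat witness: 589 is composite.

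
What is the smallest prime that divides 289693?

19

289693 is odd.
Digit sum 37, not divisible by 3.
Ends in 3: not divisible by 5.
7: 289693 = 7·41384 + 5
11: 289693 = 11·26335 + 8
13: 289693 = 13·22284 + 1
17: 289693 = 17·17040 + 13
19: 289693 = 19·15247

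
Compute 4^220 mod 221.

35

4^1 ≡ 4 (mod 221)
4^2 ≡ 4^2 = 16 ≡ 16 (mod 221)
4^4 ≡ 16^2 = 256 ≡ 35 (mod 221)
4^8 ≡ 35^2 = 1225 ≡ 120 (mod 221)
4^16 ≡ 120^2 = 14400 ≡ 35 (mod 221)
4^32 ≡ 35^2 = 1225 ≡ 120 (mod 221)
4^64 ≡ 120^2 = 14400 ≡ 35 (mod 221)
4^128 ≡ 35^2 = 1225 ≡ 120 (mod 221)
220 = 128 + 64 + 16 + 8 + 4 in binary powers of 2.
So 4^220 ≡ 120 · 35 · 35 · 120 · 35 ≡ 35 (mod 221).
Since 35 ≠ 1, base 4 is a Fermat witness: 221 is composite.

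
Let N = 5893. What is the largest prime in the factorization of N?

83

5893 = 71 · 83
83 is prime.
So 5893 = 71 · 83; the largest prime factor is 83.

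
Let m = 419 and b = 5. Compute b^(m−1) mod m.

1

5^1 ≡ 5 (mod 419)
5^2 ≡ 5^2 = 25 ≡ 25 (mod 419)
5^4 ≡ 25^2 = 625 ≡ 206 (mod 419)
5^8 ≡ 206^2 = 42436 ≡ 117 (mod 419)
5^16 ≡ 117^2 = 13689 ≡ 281 (mod 419)
5^32 ≡ 281^2 = 78961 ≡ 189 (mod 419)
5^64 ≡ 189^2 = 35721 ≡ 106 (mod 419)
5^128 ≡ 106^2 = 11236 ≡ 342 (mod 419)
5^256 ≡ 342^2 = 116964 ≡ 63 (mod 419)
418 = 256 + 128 + 32 + 2 in binary powers of 2.
So 5^418 ≡ 63 · 342 · 189 · 25 ≡ 1 (mod 419).
Since the result is 1, base 5 gives no evidence that 419 is composite.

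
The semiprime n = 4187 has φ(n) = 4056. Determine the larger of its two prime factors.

φ(n) = (p−1)(q−1) = n − (p+q) + 1, so p + q = 4187 − 4056 + 1 = 132.
p and q are the roots of t² − 132t + 4187 = 0.
Discriminant: 132² − 4·4187 = 17424 − 16748 = 676; √676 = 26.
q = (132 − 26)/2 = 53, p = (132 + 26)/2 = 79.
Check: 53 · 79 = 4187.

79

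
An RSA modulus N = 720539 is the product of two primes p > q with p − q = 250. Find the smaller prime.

Since p = q + 250, we have 720539 = q(q + 250), so q² + 250q − 720539 = 0.
Discriminant: 250² + 4·720539 = 62500 + 2882156 = 2944656; √2944656 = 1716.
q = (−250 + 1716)/2 = 733, and p = q + 250 = 983.
Check: 733 · 983 = 720539.

733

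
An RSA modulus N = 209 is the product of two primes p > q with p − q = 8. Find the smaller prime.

Since p = q + 8, we have 209 = q(q + 8), so q² + 8q − 209 = 0.
Discriminant: 8² + 4·209 = 64 + 836 = 900; √900 = 30.
q = (−8 + 30)/2 = 11, and p = q + 8 = 19.
Check: 11 · 19 = 209.

11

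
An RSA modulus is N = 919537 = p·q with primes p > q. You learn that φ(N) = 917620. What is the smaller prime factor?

φ(n) = (p−1)(q−1) = n − (p+q) + 1, so p + q = 919537 − 917620 + 1 = 1918.
p and q are the roots of t² − 1918t + 919537 = 0.
Discriminant: 1918² − 4·919537 = 3678724 − 3678148 = 576; √576 = 24.
q = (1918 − 24)/2 = 947, p = (1918 + 24)/2 = 971.
Check: 947 · 971 = 919537.

947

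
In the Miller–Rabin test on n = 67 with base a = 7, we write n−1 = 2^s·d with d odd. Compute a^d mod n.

66

67 − 1 = 66 = 2^1 · 33, so d = 33.
7^1 ≡ 7 (mod 67)
7^2 ≡ 7^2 = 49 ≡ 49 (mod 67)
7^4 ≡ 49^2 = 2401 ≡ 56 (mod 67)
7^8 ≡ 56^2 = 3136 ≡ 54 (mod 67)
7^16 ≡ 54^2 = 2916 ≡ 35 (mod 67)
7^32 ≡ 35^2 = 1225 ≡ 19 (mod 67)
33 = 32 + 1 in binary powers of 2.
So 7^33 ≡ 19 · 7 ≡ 66 (mod 67).
Since 7^d ≡ 66 (mod 67), base 7 does not prove 67 composite.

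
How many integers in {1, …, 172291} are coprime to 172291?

Factor: 172291 = 7 · 151 · 163.
φ(172291) = (7−1) · (151−1) · (163−1) = 6 · 150 · 162 = 145800.

145800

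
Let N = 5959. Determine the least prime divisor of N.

59

5959 is odd.
Digit sum 28, not divisible by 3.
Ends in 9: not divisible by 5.
7: 5959 = 7·851 + 2
11: 5959 = 11·541 + 8
13: 5959 = 13·458 + 5
17: 5959 = 17·350 + 9
19: 5959 = 19·313 + 12
23: 5959 = 23·259 + 2
29: 5959 = 29·205 + 14
31: 5959 = 31·192 + 7
37: 5959 = 37·161 + 2
41: 5959 = 41·145 + 14
43: 5959 = 43·138 + 25
47: 5959 = 47·126 + 37
53: 5959 = 53·112 + 23
59: 5959 = 59·101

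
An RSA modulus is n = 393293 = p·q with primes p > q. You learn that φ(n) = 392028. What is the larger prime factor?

719

φ(n) = (p−1)(q−1) = n − (p+q) + 1, so p + q = 393293 − 392028 + 1 = 1266.
p and q are the roots of t² − 1266t + 393293 = 0.
Discriminant: 1266² − 4·393293 = 1602756 − 1573172 = 29584; √29584 = 172.
q = (1266 − 172)/2 = 547, p = (1266 + 172)/2 = 719.
Check: 547 · 719 = 393293.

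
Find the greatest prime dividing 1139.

1139 = 17 · 67
67 is prime.
So 1139 = 17 · 67; the largest prime factor is 67.

67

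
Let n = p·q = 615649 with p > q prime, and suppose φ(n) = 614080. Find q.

761

φ(n) = (p−1)(q−1) = n − (p+q) + 1, so p + q = 615649 − 614080 + 1 = 1570.
p and q are the roots of t² − 1570t + 615649 = 0.
Discriminant: 1570² − 4·615649 = 2464900 − 2462596 = 2304; √2304 = 48.
q = (1570 − 48)/2 = 761, p = (1570 + 48)/2 = 809.
Check: 761 · 809 = 615649.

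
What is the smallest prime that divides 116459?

116459 is odd.
Digit sum 26, not divisible by 3.
Ends in 9: not divisible by 5.
7: 116459 = 7·16637

7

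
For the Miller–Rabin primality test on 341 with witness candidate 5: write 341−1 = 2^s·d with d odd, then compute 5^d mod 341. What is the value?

67

341 − 1 = 340 = 2^2 · 85, so d = 85.
5^1 ≡ 5 (mod 341)
5^2 ≡ 5^2 = 25 ≡ 25 (mod 341)
5^4 ≡ 25^2 = 625 ≡ 284 (mod 341)
5^8 ≡ 284^2 = 80656 ≡ 180 (mod 341)
5^16 ≡ 180^2 = 32400 ≡ 5 (mod 341)
5^32 ≡ 5^2 = 25 ≡ 25 (mod 341)
5^64 ≡ 25^2 = 625 ≡ 284 (mod 341)
85 = 64 + 16 + 4 + 1 in binary powers of 2.
So 5^85 ≡ 284 · 5 · 284 · 5 ≡ 67 (mod 341).
Squaring chain: 67 → 56; never reaches −1, so base 5 is a Miller–Rabin witness that 341 is composite.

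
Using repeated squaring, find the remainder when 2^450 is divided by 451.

122

2^1 ≡ 2 (mod 451)
2^2 ≡ 2^2 = 4 ≡ 4 (mod 451)
2^4 ≡ 4^2 = 16 ≡ 16 (mod 451)
2^8 ≡ 16^2 = 256 ≡ 256 (mod 451)
2^16 ≡ 256^2 = 65536 ≡ 141 (mod 451)
2^32 ≡ 141^2 = 19881 ≡ 37 (mod 451)
2^64 ≡ 37^2 = 1369 ≡ 16 (mod 451)
2^128 ≡ 16^2 = 256 ≡ 256 (mod 451)
2^256 ≡ 256^2 = 65536 ≡ 141 (mod 451)
450 = 256 + 128 + 64 + 2 in binary powers of 2.
So 2^450 ≡ 141 · 256 · 16 · 4 ≡ 122 (mod 451).
Since 122 ≠ 1, base 2 is a Fermat witness: 451 is composite.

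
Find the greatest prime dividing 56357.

97

56357 = 7 · 8051
8051 = 83 · 97
97 is prime.
So 56357 = 7 · 83 · 97; the largest prime factor is 97.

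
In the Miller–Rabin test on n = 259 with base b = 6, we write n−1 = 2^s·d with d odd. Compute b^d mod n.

259 − 1 = 258 = 2^1 · 129, so d = 129.
6^1 ≡ 6 (mod 259)
6^2 ≡ 6^2 = 36 ≡ 36 (mod 259)
6^4 ≡ 36^2 = 1296 ≡ 1 (mod 259)
6^8 ≡ 1^2 = 1 ≡ 1 (mod 259)
6^16 ≡ 1^2 = 1 ≡ 1 (mod 259)
6^32 ≡ 1^2 = 1 ≡ 1 (mod 259)
6^64 ≡ 1^2 = 1 ≡ 1 (mod 259)
6^128 ≡ 1^2 = 1 ≡ 1 (mod 259)
129 = 128 + 1 in binary powers of 2.
So 6^129 ≡ 1 · 6 ≡ 6 (mod 259).
Squaring chain: 6; never reaches −1, so base 6 is a Miller–Rabin witness that 259 is composite.

6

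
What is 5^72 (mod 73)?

5^1 ≡ 5 (mod 73)
5^2 ≡ 5^2 = 25 ≡ 25 (mod 73)
5^4 ≡ 25^2 = 625 ≡ 41 (mod 73)
5^8 ≡ 41^2 = 1681 ≡ 2 (mod 73)
5^16 ≡ 2^2 = 4 ≡ 4 (mod 73)
5^32 ≡ 4^2 = 16 ≡ 16 (mod 73)
5^64 ≡ 16^2 = 256 ≡ 37 (mod 73)
72 = 64 + 8 in binary powers of 2.
So 5^72 ≡ 37 · 2 ≡ 1 (mod 73).
Since the result is 1, base 5 gives no evidence that 73 is composite.

1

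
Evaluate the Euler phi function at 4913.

4624

Factor: 4913 = 17^3.
φ(4913) = 17^2·(17−1) = 4624.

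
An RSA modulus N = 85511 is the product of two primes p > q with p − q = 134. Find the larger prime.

Since p = q + 134, we have 85511 = q(q + 134), so q² + 134q − 85511 = 0.
Discriminant: 134² + 4·85511 = 17956 + 342044 = 360000; √360000 = 600.
q = (−134 + 600)/2 = 233, and p = q + 134 = 367.
Check: 233 · 367 = 85511.

367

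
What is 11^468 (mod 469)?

148

11^1 ≡ 11 (mod 469)
11^2 ≡ 11^2 = 121 ≡ 121 (mod 469)
11^4 ≡ 121^2 = 14641 ≡ 102 (mod 469)
11^8 ≡ 102^2 = 10404 ≡ 86 (mod 469)
11^16 ≡ 86^2 = 7396 ≡ 361 (mod 469)
11^32 ≡ 361^2 = 130321 ≡ 408 (mod 469)
11^64 ≡ 408^2 = 166464 ≡ 438 (mod 469)
11^128 ≡ 438^2 = 191844 ≡ 23 (mod 469)
11^256 ≡ 23^2 = 529 ≡ 60 (mod 469)
468 = 256 + 128 + 64 + 16 + 4 in binary powers of 2.
So 11^468 ≡ 60 · 23 · 438 · 361 · 102 ≡ 148 (mod 469).
Since 148 ≠ 1, base 11 is a Fermat witness: 469 is composite.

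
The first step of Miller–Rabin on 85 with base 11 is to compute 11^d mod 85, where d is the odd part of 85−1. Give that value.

85 − 1 = 84 = 2^2 · 21, so d = 21.
11^1 ≡ 11 (mod 85)
11^2 ≡ 11^2 = 121 ≡ 36 (mod 85)
11^4 ≡ 36^2 = 1296 ≡ 21 (mod 85)
11^8 ≡ 21^2 = 441 ≡ 16 (mod 85)
11^16 ≡ 16^2 = 256 ≡ 1 (mod 85)
21 = 16 + 4 + 1 in binary powers of 2.
So 11^21 ≡ 1 · 21 · 11 ≡ 61 (mod 85).
Squaring chain: 61 → 66; never reaches −1, so base 11 is a Miller–Rabin witness that 85 is composite.

61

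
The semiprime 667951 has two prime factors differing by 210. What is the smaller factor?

719

Since p = q + 210, we have 667951 = q(q + 210), so q² + 210q − 667951 = 0.
Discriminant: 210² + 4·667951 = 44100 + 2671804 = 2715904; √2715904 = 1648.
q = (−210 + 1648)/2 = 719, and p = q + 210 = 929.
Check: 719 · 929 = 667951.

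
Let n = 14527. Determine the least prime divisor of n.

14527 is odd.
Digit sum 19, not divisible by 3.
Ends in 7: not divisible by 5.
7: 14527 = 7·2075 + 2
11: 14527 = 11·1320 + 7
13: 14527 = 13·1117 + 6
17: 14527 = 17·854 + 9
19: 14527 = 19·764 + 11
23: 14527 = 23·631 + 14
29: 14527 = 29·500 + 27
31: 14527 = 31·468 + 19
37: 14527 = 37·392 + 23
41: 14527 = 41·354 + 13
43: 14527 = 43·337 + 36
47: 14527 = 47·309 + 4
53: 14527 = 53·274 + 5
59: 14527 = 59·246 + 13
61: 14527 = 61·238 + 9
67: 14527 = 67·216 + 55
71: 14527 = 71·204 + 43
73: 14527 = 73·199

73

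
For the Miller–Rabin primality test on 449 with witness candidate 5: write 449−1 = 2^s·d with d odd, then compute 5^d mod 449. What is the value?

448

449 − 1 = 448 = 2^6 · 7, so d = 7.
5^1 ≡ 5 (mod 449)
5^2 ≡ 5^2 = 25 ≡ 25 (mod 449)
5^4 ≡ 25^2 = 625 ≡ 176 (mod 449)
7 = 4 + 2 + 1 in binary powers of 2.
So 5^7 ≡ 176 · 25 · 5 ≡ 448 (mod 449).
Since 5^d ≡ 448 (mod 449), base 5 does not prove 449 composite.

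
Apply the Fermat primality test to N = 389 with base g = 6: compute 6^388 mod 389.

6^1 ≡ 6 (mod 389)
6^2 ≡ 6^2 = 36 ≡ 36 (mod 389)
6^4 ≡ 36^2 = 1296 ≡ 129 (mod 389)
6^8 ≡ 129^2 = 16641 ≡ 303 (mod 389)
6^16 ≡ 303^2 = 91809 ≡ 5 (mod 389)
6^32 ≡ 5^2 = 25 ≡ 25 (mod 389)
6^64 ≡ 25^2 = 625 ≡ 236 (mod 389)
6^128 ≡ 236^2 = 55696 ≡ 69 (mod 389)
6^256 ≡ 69^2 = 4761 ≡ 93 (mod 389)
388 = 256 + 128 + 4 in binary powers of 2.
So 6^388 ≡ 93 · 69 · 129 ≡ 1 (mod 389).
Since the result is 1, base 6 gives no evidence that 389 is composite.

1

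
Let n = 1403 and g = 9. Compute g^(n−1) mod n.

9^1 ≡ 9 (mod 1403)
9^2 ≡ 9^2 = 81 ≡ 81 (mod 1403)
9^4 ≡ 81^2 = 6561 ≡ 949 (mod 1403)
9^8 ≡ 949^2 = 900601 ≡ 1278 (mod 1403)
9^16 ≡ 1278^2 = 1633284 ≡ 192 (mod 1403)
9^32 ≡ 192^2 = 36864 ≡ 386 (mod 1403)
9^64 ≡ 386^2 = 148996 ≡ 278 (mod 1403)
9^128 ≡ 278^2 = 77284 ≡ 119 (mod 1403)
9^256 ≡ 119^2 = 14161 ≡ 131 (mod 1403)
9^512 ≡ 131^2 = 17161 ≡ 325 (mod 1403)
9^1024 ≡ 325^2 = 105625 ≡ 400 (mod 1403)
1402 = 1024 + 256 + 64 + 32 + 16 + 8 + 2 in binary powers of 2.
So 9^1402 ≡ 400 · 131 · 278 · 386 · 192 · 1278 · 81 ≡ 813 (mod 1403).
Since 813 ≠ 1, base 9 is a Fermat witness: 1403 is composite.

813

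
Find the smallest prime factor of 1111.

1111 is odd.
Digit sum 4, not divisible by 3.
Ends in 1: not divisible by 5.
7: 1111 = 7·158 + 5
11: 1111 = 11·101

11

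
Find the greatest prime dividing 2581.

89

2581 = 29 · 89
89 is prime.
So 2581 = 29 · 89; the largest prime factor is 89.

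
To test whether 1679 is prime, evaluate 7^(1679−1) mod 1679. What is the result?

441

7^1 ≡ 7 (mod 1679)
7^2 ≡ 7^2 = 49 ≡ 49 (mod 1679)
7^4 ≡ 49^2 = 2401 ≡ 722 (mod 1679)
7^8 ≡ 722^2 = 521284 ≡ 794 (mod 1679)
7^16 ≡ 794^2 = 630436 ≡ 811 (mod 1679)
7^32 ≡ 811^2 = 657721 ≡ 1232 (mod 1679)
7^64 ≡ 1232^2 = 1517824 ≡ 8 (mod 1679)
7^128 ≡ 8^2 = 64 ≡ 64 (mod 1679)
7^256 ≡ 64^2 = 4096 ≡ 738 (mod 1679)
7^512 ≡ 738^2 = 544644 ≡ 648 (mod 1679)
7^1024 ≡ 648^2 = 419904 ≡ 154 (mod 1679)
1678 = 1024 + 512 + 128 + 8 + 4 + 2 in binary powers of 2.
So 7^1678 ≡ 154 · 648 · 64 · 794 · 722 · 49 ≡ 441 (mod 1679).
Since 441 ≠ 1, base 7 is a Fermat witness: 1679 is composite.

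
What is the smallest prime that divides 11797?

47

11797 is odd.
Digit sum 25, not divisible by 3.
Ends in 7: not divisible by 5.
7: 11797 = 7·1685 + 2
11: 11797 = 11·1072 + 5
13: 11797 = 13·907 + 6
17: 11797 = 17·693 + 16
19: 11797 = 19·620 + 17
23: 11797 = 23·512 + 21
29: 11797 = 29·406 + 23
31: 11797 = 31·380 + 17
37: 11797 = 37·318 + 31
41: 11797 = 41·287 + 30
43: 11797 = 43·274 + 15
47: 11797 = 47·251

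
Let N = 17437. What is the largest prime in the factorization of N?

17437 = 7 · 2491
2491 = 47 · 53
53 is prime.
So 17437 = 7 · 47 · 53; the largest prime factor is 53.

53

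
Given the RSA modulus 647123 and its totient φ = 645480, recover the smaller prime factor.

φ(n) = (p−1)(q−1) = n − (p+q) + 1, so p + q = 647123 − 645480 + 1 = 1644.
p and q are the roots of t² − 1644t + 647123 = 0.
Discriminant: 1644² − 4·647123 = 2702736 − 2588492 = 114244; √114244 = 338.
q = (1644 − 338)/2 = 653, p = (1644 + 338)/2 = 991.
Check: 653 · 991 = 647123.

653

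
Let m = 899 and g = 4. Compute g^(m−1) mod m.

219

4^1 ≡ 4 (mod 899)
4^2 ≡ 4^2 = 16 ≡ 16 (mod 899)
4^4 ≡ 16^2 = 256 ≡ 256 (mod 899)
4^8 ≡ 256^2 = 65536 ≡ 808 (mod 899)
4^16 ≡ 808^2 = 652864 ≡ 190 (mod 899)
4^32 ≡ 190^2 = 36100 ≡ 140 (mod 899)
4^64 ≡ 140^2 = 19600 ≡ 721 (mod 899)
4^128 ≡ 721^2 = 519841 ≡ 219 (mod 899)
4^256 ≡ 219^2 = 47961 ≡ 314 (mod 899)
4^512 ≡ 314^2 = 98596 ≡ 605 (mod 899)
898 = 512 + 256 + 128 + 2 in binary powers of 2.
So 4^898 ≡ 605 · 314 · 219 · 16 ≡ 219 (mod 899).
Since 219 ≠ 1, base 4 is a Fermat witness: 899 is composite.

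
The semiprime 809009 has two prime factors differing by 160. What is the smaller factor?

823

Since p = q + 160, we have 809009 = q(q + 160), so q² + 160q − 809009 = 0.
Discriminant: 160² + 4·809009 = 25600 + 3236036 = 3261636; √3261636 = 1806.
q = (−160 + 1806)/2 = 823, and p = q + 160 = 983.
Check: 823 · 983 = 809009.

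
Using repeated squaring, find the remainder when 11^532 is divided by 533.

11^1 ≡ 11 (mod 533)
11^2 ≡ 11^2 = 121 ≡ 121 (mod 533)
11^4 ≡ 121^2 = 14641 ≡ 250 (mod 533)
11^8 ≡ 250^2 = 62500 ≡ 139 (mod 533)
11^16 ≡ 139^2 = 19321 ≡ 133 (mod 533)
11^32 ≡ 133^2 = 17689 ≡ 100 (mod 533)
11^64 ≡ 100^2 = 10000 ≡ 406 (mod 533)
11^128 ≡ 406^2 = 164836 ≡ 139 (mod 533)
11^256 ≡ 139^2 = 19321 ≡ 133 (mod 533)
11^512 ≡ 133^2 = 17689 ≡ 100 (mod 533)
532 = 512 + 16 + 4 in binary powers of 2.
So 11^532 ≡ 100 · 133 · 250 ≡ 146 (mod 533).
Since 146 ≠ 1, base 11 is a Fermat witness: 533 is composite.

146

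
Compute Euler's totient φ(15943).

15688

Factor: 15943 = 107 · 149.
φ(15943) = (107−1) · (149−1) = 106 · 148 = 15688.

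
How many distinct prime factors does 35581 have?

4

35581 = 7 · 5083
5083 = 13 · 391
391 = 17 · 23
35581 = 7 · 13 · 17 · 23, which has 4 distinct prime factors.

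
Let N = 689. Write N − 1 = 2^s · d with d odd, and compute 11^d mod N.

93

689 − 1 = 688 = 2^4 · 43, so d = 43.
11^1 ≡ 11 (mod 689)
11^2 ≡ 11^2 = 121 ≡ 121 (mod 689)
11^4 ≡ 121^2 = 14641 ≡ 172 (mod 689)
11^8 ≡ 172^2 = 29584 ≡ 646 (mod 689)
11^16 ≡ 646^2 = 417316 ≡ 471 (mod 689)
11^32 ≡ 471^2 = 221841 ≡ 672 (mod 689)
43 = 32 + 8 + 2 + 1 in binary powers of 2.
So 11^43 ≡ 672 · 646 · 121 · 11 ≡ 93 (mod 689).
Squaring chain: 93 → 381 → 471 → 672; never reaches −1, so base 11 is a Miller–Rabin witness that 689 is composite.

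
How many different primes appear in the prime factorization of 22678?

4

22678 = 2 · 11339
11339 = 17 · 667
667 = 23 · 29
22678 = 2 · 17 · 23 · 29, which has 4 distinct prime factors.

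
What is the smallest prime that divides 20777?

20777 is odd.
Digit sum 23, not divisible by 3.
Ends in 7: not divisible by 5.
7: 20777 = 7·2968 + 1
11: 20777 = 11·1888 + 9
13: 20777 = 13·1598 + 3
17: 20777 = 17·1222 + 3
19: 20777 = 19·1093 + 10
23: 20777 = 23·903 + 8
29: 20777 = 29·716 + 13
31: 20777 = 31·670 + 7
37: 20777 = 37·561 + 20
41: 20777 = 41·506 + 31
43: 20777 = 43·483 + 8
47: 20777 = 47·442 + 3
53: 20777 = 53·392 + 1
59: 20777 = 59·352 + 9
61: 20777 = 61·340 + 37
67: 20777 = 67·310 + 7
71: 20777 = 71·292 + 45
73: 20777 = 73·284 + 45
79: 20777 = 79·263

79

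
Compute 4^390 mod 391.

288

4^1 ≡ 4 (mod 391)
4^2 ≡ 4^2 = 16 ≡ 16 (mod 391)
4^4 ≡ 16^2 = 256 ≡ 256 (mod 391)
4^8 ≡ 256^2 = 65536 ≡ 239 (mod 391)
4^16 ≡ 239^2 = 57121 ≡ 35 (mod 391)
4^32 ≡ 35^2 = 1225 ≡ 52 (mod 391)
4^64 ≡ 52^2 = 2704 ≡ 358 (mod 391)
4^128 ≡ 358^2 = 128164 ≡ 307 (mod 391)
4^256 ≡ 307^2 = 94249 ≡ 18 (mod 391)
390 = 256 + 128 + 4 + 2 in binary powers of 2.
So 4^390 ≡ 18 · 307 · 256 · 16 ≡ 288 (mod 391).
Since 288 ≠ 1, base 4 is a Fermat witness: 391 is composite.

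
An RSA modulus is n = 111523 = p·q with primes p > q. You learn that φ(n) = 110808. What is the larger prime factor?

487

φ(n) = (p−1)(q−1) = n − (p+q) + 1, so p + q = 111523 − 110808 + 1 = 716.
p and q are the roots of t² − 716t + 111523 = 0.
Discriminant: 716² − 4·111523 = 512656 − 446092 = 66564; √66564 = 258.
q = (716 − 258)/2 = 229, p = (716 + 258)/2 = 487.
Check: 229 · 487 = 111523.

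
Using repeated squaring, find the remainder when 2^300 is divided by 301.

2^1 ≡ 2 (mod 301)
2^2 ≡ 2^2 = 4 ≡ 4 (mod 301)
2^4 ≡ 4^2 = 16 ≡ 16 (mod 301)
2^8 ≡ 16^2 = 256 ≡ 256 (mod 301)
2^16 ≡ 256^2 = 65536 ≡ 219 (mod 301)
2^32 ≡ 219^2 = 47961 ≡ 102 (mod 301)
2^64 ≡ 102^2 = 10404 ≡ 170 (mod 301)
2^128 ≡ 170^2 = 28900 ≡ 4 (mod 301)
2^256 ≡ 4^2 = 16 ≡ 16 (mod 301)
300 = 256 + 32 + 8 + 4 in binary powers of 2.
So 2^300 ≡ 16 · 102 · 256 · 16 ≡ 64 (mod 301).
Since 64 ≠ 1, base 2 is a Fermat witness: 301 is composite.

64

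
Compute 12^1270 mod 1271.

893

12^1 ≡ 12 (mod 1271)
12^2 ≡ 12^2 = 144 ≡ 144 (mod 1271)
12^4 ≡ 144^2 = 20736 ≡ 400 (mod 1271)
12^8 ≡ 400^2 = 160000 ≡ 1125 (mod 1271)
12^16 ≡ 1125^2 = 1265625 ≡ 980 (mod 1271)
12^32 ≡ 980^2 = 960400 ≡ 795 (mod 1271)
12^64 ≡ 795^2 = 632025 ≡ 338 (mod 1271)
12^128 ≡ 338^2 = 114244 ≡ 1125 (mod 1271)
12^256 ≡ 1125^2 = 1265625 ≡ 980 (mod 1271)
12^512 ≡ 980^2 = 960400 ≡ 795 (mod 1271)
12^1024 ≡ 795^2 = 632025 ≡ 338 (mod 1271)
1270 = 1024 + 128 + 64 + 32 + 16 + 4 + 2 in binary powers of 2.
So 12^1270 ≡ 338 · 1125 · 338 · 795 · 980 · 400 · 144 ≡ 893 (mod 1271).
Since 893 ≠ 1, base 12 is a Fermat witness: 1271 is composite.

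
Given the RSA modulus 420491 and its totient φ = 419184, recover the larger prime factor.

φ(n) = (p−1)(q−1) = n − (p+q) + 1, so p + q = 420491 − 419184 + 1 = 1308.
p and q are the roots of t² − 1308t + 420491 = 0.
Discriminant: 1308² − 4·420491 = 1710864 − 1681964 = 28900; √28900 = 170.
q = (1308 − 170)/2 = 569, p = (1308 + 170)/2 = 739.
Check: 569 · 739 = 420491.

739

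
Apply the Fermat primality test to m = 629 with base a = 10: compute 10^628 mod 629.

565

10^1 ≡ 10 (mod 629)
10^2 ≡ 10^2 = 100 ≡ 100 (mod 629)
10^4 ≡ 100^2 = 10000 ≡ 565 (mod 629)
10^8 ≡ 565^2 = 319225 ≡ 322 (mod 629)
10^16 ≡ 322^2 = 103684 ≡ 528 (mod 629)
10^32 ≡ 528^2 = 278784 ≡ 137 (mod 629)
10^64 ≡ 137^2 = 18769 ≡ 528 (mod 629)
10^128 ≡ 528^2 = 278784 ≡ 137 (mod 629)
10^256 ≡ 137^2 = 18769 ≡ 528 (mod 629)
10^512 ≡ 528^2 = 278784 ≡ 137 (mod 629)
628 = 512 + 64 + 32 + 16 + 4 in binary powers of 2.
So 10^628 ≡ 137 · 528 · 137 · 528 · 565 ≡ 565 (mod 629).
Since 565 ≠ 1, base 10 is a Fermat witness: 629 is composite.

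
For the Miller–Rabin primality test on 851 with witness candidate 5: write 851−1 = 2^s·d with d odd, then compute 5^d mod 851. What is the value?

851 − 1 = 850 = 2^1 · 425, so d = 425.
5^1 ≡ 5 (mod 851)
5^2 ≡ 5^2 = 25 ≡ 25 (mod 851)
5^4 ≡ 25^2 = 625 ≡ 625 (mod 851)
5^8 ≡ 625^2 = 390625 ≡ 16 (mod 851)
5^16 ≡ 16^2 = 256 ≡ 256 (mod 851)
5^32 ≡ 256^2 = 65536 ≡ 9 (mod 851)
5^64 ≡ 9^2 = 81 ≡ 81 (mod 851)
5^128 ≡ 81^2 = 6561 ≡ 604 (mod 851)
5^256 ≡ 604^2 = 364816 ≡ 588 (mod 851)
425 = 256 + 128 + 32 + 8 + 1 in binary powers of 2.
So 5^425 ≡ 588 · 604 · 9 · 16 · 5 ≡ 109 (mod 851).
Squaring chain: 109; never reaches −1, so base 5 is a Miller–Rabin witness that 851 is composite.

109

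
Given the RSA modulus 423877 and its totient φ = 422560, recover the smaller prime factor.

φ(n) = (p−1)(q−1) = n − (p+q) + 1, so p + q = 423877 − 422560 + 1 = 1318.
p and q are the roots of t² − 1318t + 423877 = 0.
Discriminant: 1318² − 4·423877 = 1737124 − 1695508 = 41616; √41616 = 204.
q = (1318 − 204)/2 = 557, p = (1318 + 204)/2 = 761.
Check: 557 · 761 = 423877.

557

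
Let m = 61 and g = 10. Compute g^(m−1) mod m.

10^1 ≡ 10 (mod 61)
10^2 ≡ 10^2 = 100 ≡ 39 (mod 61)
10^4 ≡ 39^2 = 1521 ≡ 57 (mod 61)
10^8 ≡ 57^2 = 3249 ≡ 16 (mod 61)
10^16 ≡ 16^2 = 256 ≡ 12 (mod 61)
10^32 ≡ 12^2 = 144 ≡ 22 (mod 61)
60 = 32 + 16 + 8 + 4 in binary powers of 2.
So 10^60 ≡ 22 · 12 · 16 · 57 ≡ 1 (mod 61).
Since the result is 1, base 10 gives no evidence that 61 is composite.

1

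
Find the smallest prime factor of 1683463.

37

1683463 is odd.
Digit sum 31, not divisible by 3.
Ends in 3: not divisible by 5.
7: 1683463 = 7·240494 + 5
11: 1683463 = 11·153042 + 1
13: 1683463 = 13·129497 + 2
17: 1683463 = 17·99027 + 4
19: 1683463 = 19·88603 + 6
23: 1683463 = 23·73194 + 1
29: 1683463 = 29·58050 + 13
31: 1683463 = 31·54305 + 8
37: 1683463 = 37·45499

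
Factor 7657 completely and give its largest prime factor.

31

7657 = 13 · 589
589 = 19 · 31
31 is prime.
So 7657 = 13 · 19 · 31; the largest prime factor is 31.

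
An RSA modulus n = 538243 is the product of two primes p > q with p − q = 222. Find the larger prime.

853

Since p = q + 222, we have 538243 = q(q + 222), so q² + 222q − 538243 = 0.
Discriminant: 222² + 4·538243 = 49284 + 2152972 = 2202256; √2202256 = 1484.
q = (−222 + 1484)/2 = 631, and p = q + 222 = 853.
Check: 631 · 853 = 538243.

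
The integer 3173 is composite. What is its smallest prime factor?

19

3173 is odd.
Digit sum 14, not divisible by 3.
Ends in 3: not divisible by 5.
7: 3173 = 7·453 + 2
11: 3173 = 11·288 + 5
13: 3173 = 13·244 + 1
17: 3173 = 17·186 + 11
19: 3173 = 19·167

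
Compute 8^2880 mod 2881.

692

8^1 ≡ 8 (mod 2881)
8^2 ≡ 8^2 = 64 ≡ 64 (mod 2881)
8^4 ≡ 64^2 = 4096 ≡ 1215 (mod 2881)
8^8 ≡ 1215^2 = 1476225 ≡ 1153 (mod 2881)
8^16 ≡ 1153^2 = 1329409 ≡ 1268 (mod 2881)
8^32 ≡ 1268^2 = 1607824 ≡ 226 (mod 2881)
8^64 ≡ 226^2 = 51076 ≡ 2099 (mod 2881)
8^128 ≡ 2099^2 = 4405801 ≡ 752 (mod 2881)
8^256 ≡ 752^2 = 565504 ≡ 828 (mod 2881)
8^512 ≡ 828^2 = 685584 ≡ 2787 (mod 2881)
8^1024 ≡ 2787^2 = 7767369 ≡ 193 (mod 2881)
8^2048 ≡ 193^2 = 37249 ≡ 2677 (mod 2881)
2880 = 2048 + 512 + 256 + 64 in binary powers of 2.
So 8^2880 ≡ 2677 · 2787 · 828 · 2099 ≡ 692 (mod 2881).
Since 692 ≠ 1, base 8 is a Fermat witness: 2881 is composite.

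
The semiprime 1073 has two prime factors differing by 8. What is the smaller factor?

29

Since p = q + 8, we have 1073 = q(q + 8), so q² + 8q − 1073 = 0.
Discriminant: 8² + 4·1073 = 64 + 4292 = 4356; √4356 = 66.
q = (−8 + 66)/2 = 29, and p = q + 8 = 37.
Check: 29 · 37 = 1073.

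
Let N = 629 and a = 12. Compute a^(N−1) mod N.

268

12^1 ≡ 12 (mod 629)
12^2 ≡ 12^2 = 144 ≡ 144 (mod 629)
12^4 ≡ 144^2 = 20736 ≡ 608 (mod 629)
12^8 ≡ 608^2 = 369664 ≡ 441 (mod 629)
12^16 ≡ 441^2 = 194481 ≡ 120 (mod 629)
12^32 ≡ 120^2 = 14400 ≡ 562 (mod 629)
12^64 ≡ 562^2 = 315844 ≡ 86 (mod 629)
12^128 ≡ 86^2 = 7396 ≡ 477 (mod 629)
12^256 ≡ 477^2 = 227529 ≡ 460 (mod 629)
12^512 ≡ 460^2 = 211600 ≡ 256 (mod 629)
628 = 512 + 64 + 32 + 16 + 4 in binary powers of 2.
So 12^628 ≡ 256 · 86 · 562 · 120 · 608 ≡ 268 (mod 629).
Since 268 ≠ 1, base 12 is a Fermat witness: 629 is composite.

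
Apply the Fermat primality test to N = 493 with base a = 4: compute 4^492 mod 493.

4^1 ≡ 4 (mod 493)
4^2 ≡ 4^2 = 16 ≡ 16 (mod 493)
4^4 ≡ 16^2 = 256 ≡ 256 (mod 493)
4^8 ≡ 256^2 = 65536 ≡ 460 (mod 493)
4^16 ≡ 460^2 = 211600 ≡ 103 (mod 493)
4^32 ≡ 103^2 = 10609 ≡ 256 (mod 493)
4^64 ≡ 256^2 = 65536 ≡ 460 (mod 493)
4^128 ≡ 460^2 = 211600 ≡ 103 (mod 493)
4^256 ≡ 103^2 = 10609 ≡ 256 (mod 493)
492 = 256 + 128 + 64 + 32 + 8 + 4 in binary powers of 2.
So 4^492 ≡ 256 · 103 · 460 · 256 · 460 · 256 ≡ 103 (mod 493).
Since 103 ≠ 1, base 4 is a Fermat witness: 493 is composite.

103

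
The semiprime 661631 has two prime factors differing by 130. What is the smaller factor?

751

Since p = q + 130, we have 661631 = q(q + 130), so q² + 130q − 661631 = 0.
Discriminant: 130² + 4·661631 = 16900 + 2646524 = 2663424; √2663424 = 1632.
q = (−130 + 1632)/2 = 751, and p = q + 130 = 881.
Check: 751 · 881 = 661631.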